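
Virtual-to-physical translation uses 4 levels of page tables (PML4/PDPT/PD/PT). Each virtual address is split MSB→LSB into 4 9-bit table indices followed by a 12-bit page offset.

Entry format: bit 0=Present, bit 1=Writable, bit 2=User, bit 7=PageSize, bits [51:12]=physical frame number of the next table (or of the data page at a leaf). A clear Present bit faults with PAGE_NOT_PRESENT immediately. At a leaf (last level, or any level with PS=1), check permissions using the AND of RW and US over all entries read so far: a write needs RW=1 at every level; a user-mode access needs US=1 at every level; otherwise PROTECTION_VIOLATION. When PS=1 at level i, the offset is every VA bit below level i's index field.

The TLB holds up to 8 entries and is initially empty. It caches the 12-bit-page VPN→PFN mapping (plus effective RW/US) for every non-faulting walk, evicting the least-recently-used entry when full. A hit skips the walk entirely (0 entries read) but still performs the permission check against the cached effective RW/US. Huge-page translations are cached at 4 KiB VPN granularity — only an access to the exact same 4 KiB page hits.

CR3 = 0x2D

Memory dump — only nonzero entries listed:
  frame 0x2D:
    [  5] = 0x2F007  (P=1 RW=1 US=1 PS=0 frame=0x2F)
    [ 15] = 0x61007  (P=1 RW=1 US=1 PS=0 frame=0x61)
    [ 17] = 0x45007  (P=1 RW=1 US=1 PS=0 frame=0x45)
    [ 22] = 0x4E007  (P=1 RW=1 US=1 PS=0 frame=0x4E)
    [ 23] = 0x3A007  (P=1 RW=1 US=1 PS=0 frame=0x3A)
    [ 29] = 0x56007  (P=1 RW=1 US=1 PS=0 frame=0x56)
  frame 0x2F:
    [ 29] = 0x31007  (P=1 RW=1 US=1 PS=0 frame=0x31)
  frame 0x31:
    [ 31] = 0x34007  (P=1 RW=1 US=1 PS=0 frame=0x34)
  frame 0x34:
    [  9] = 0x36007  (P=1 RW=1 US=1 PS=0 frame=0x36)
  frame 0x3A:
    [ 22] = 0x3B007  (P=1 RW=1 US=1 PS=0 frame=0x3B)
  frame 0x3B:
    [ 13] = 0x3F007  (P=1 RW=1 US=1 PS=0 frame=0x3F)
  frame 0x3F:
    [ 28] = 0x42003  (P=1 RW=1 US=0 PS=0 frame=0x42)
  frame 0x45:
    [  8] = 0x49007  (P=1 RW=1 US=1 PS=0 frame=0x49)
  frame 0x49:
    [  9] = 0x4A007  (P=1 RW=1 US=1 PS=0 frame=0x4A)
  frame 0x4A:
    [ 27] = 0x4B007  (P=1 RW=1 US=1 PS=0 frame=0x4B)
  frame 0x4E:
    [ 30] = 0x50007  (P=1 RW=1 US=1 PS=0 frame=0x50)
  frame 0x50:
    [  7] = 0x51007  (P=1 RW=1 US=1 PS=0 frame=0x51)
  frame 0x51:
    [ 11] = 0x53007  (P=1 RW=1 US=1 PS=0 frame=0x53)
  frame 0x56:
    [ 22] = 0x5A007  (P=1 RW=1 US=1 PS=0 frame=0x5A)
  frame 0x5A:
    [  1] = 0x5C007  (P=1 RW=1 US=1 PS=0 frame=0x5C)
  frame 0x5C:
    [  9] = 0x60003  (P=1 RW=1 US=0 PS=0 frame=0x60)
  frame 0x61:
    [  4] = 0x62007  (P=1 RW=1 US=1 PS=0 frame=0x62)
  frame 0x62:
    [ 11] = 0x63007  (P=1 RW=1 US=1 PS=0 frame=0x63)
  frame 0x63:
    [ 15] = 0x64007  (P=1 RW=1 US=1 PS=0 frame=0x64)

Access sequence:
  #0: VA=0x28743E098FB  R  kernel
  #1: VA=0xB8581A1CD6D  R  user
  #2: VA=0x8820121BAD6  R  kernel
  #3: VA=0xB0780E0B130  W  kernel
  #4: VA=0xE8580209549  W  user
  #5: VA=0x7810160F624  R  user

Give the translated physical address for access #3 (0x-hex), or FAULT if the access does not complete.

Walk each access:
#0 VA=0x28743E098FB (r,kernel):
  lvl0: tbl 0x2D, slot 5 ⇒ 0x2F007 (P1/RW1/US1/PS0)
  lvl1: tbl 0x2F, slot 29 ⇒ 0x31007 (P1/RW1/US1/PS0)
  lvl2: tbl 0x31, slot 31 ⇒ 0x34007 (P1/RW1/US1/PS0)
  lvl3: tbl 0x34, slot 9 ⇒ 0x36007 (P1/RW1/US1/PS0)
  ⇒ phys 0x368FB  [4 reads]
#1 VA=0xB8581A1CD6D (r,user):
  lvl0: tbl 0x2D, slot 23 ⇒ 0x3A007 (P1/RW1/US1/PS0)
  lvl1: tbl 0x3A, slot 22 ⇒ 0x3B007 (P1/RW1/US1/PS0)
  lvl2: tbl 0x3B, slot 13 ⇒ 0x3F007 (P1/RW1/US1/PS0)
  lvl3: tbl 0x3F, slot 28 ⇒ 0x42003 (P1/RW1/US0/PS0)
  ✗ PROTECTION_VIOLATION  [4 reads]
#2 VA=0x8820121BAD6 (r,kernel):
  lvl0: tbl 0x2D, slot 17 ⇒ 0x45007 (P1/RW1/US1/PS0)
  lvl1: tbl 0x45, slot 8 ⇒ 0x49007 (P1/RW1/US1/PS0)
  lvl2: tbl 0x49, slot 9 ⇒ 0x4A007 (P1/RW1/US1/PS0)
  lvl3: tbl 0x4A, slot 27 ⇒ 0x4B007 (P1/RW1/US1/PS0)
  ⇒ phys 0x4BAD6  [4 reads]
#3 VA=0xB0780E0B130 (w,kernel):
  lvl0: tbl 0x2D, slot 22 ⇒ 0x4E007 (P1/RW1/US1/PS0)
  lvl1: tbl 0x4E, slot 30 ⇒ 0x50007 (P1/RW1/US1/PS0)
  lvl2: tbl 0x50, slot 7 ⇒ 0x51007 (P1/RW1/US1/PS0)
  lvl3: tbl 0x51, slot 11 ⇒ 0x53007 (P1/RW1/US1/PS0)
  ⇒ phys 0x53130  [4 reads]
#4 VA=0xE8580209549 (w,user):
  lvl0: tbl 0x2D, slot 29 ⇒ 0x56007 (P1/RW1/US1/PS0)
  lvl1: tbl 0x56, slot 22 ⇒ 0x5A007 (P1/RW1/US1/PS0)
  lvl2: tbl 0x5A, slot 1 ⇒ 0x5C007 (P1/RW1/US1/PS0)
  lvl3: tbl 0x5C, slot 9 ⇒ 0x60003 (P1/RW1/US0/PS0)
  ✗ PROTECTION_VIOLATION  [4 reads]
#5 VA=0x7810160F624 (r,user):
  lvl0: tbl 0x2D, slot 15 ⇒ 0x61007 (P1/RW1/US1/PS0)
  lvl1: tbl 0x61, slot 4 ⇒ 0x62007 (P1/RW1/US1/PS0)
  lvl2: tbl 0x62, slot 11 ⇒ 0x63007 (P1/RW1/US1/PS0)
  lvl3: tbl 0x63, slot 15 ⇒ 0x64007 (P1/RW1/US1/PS0)
  ⇒ phys 0x64624  [4 reads]

Access #3 PA: 0x53130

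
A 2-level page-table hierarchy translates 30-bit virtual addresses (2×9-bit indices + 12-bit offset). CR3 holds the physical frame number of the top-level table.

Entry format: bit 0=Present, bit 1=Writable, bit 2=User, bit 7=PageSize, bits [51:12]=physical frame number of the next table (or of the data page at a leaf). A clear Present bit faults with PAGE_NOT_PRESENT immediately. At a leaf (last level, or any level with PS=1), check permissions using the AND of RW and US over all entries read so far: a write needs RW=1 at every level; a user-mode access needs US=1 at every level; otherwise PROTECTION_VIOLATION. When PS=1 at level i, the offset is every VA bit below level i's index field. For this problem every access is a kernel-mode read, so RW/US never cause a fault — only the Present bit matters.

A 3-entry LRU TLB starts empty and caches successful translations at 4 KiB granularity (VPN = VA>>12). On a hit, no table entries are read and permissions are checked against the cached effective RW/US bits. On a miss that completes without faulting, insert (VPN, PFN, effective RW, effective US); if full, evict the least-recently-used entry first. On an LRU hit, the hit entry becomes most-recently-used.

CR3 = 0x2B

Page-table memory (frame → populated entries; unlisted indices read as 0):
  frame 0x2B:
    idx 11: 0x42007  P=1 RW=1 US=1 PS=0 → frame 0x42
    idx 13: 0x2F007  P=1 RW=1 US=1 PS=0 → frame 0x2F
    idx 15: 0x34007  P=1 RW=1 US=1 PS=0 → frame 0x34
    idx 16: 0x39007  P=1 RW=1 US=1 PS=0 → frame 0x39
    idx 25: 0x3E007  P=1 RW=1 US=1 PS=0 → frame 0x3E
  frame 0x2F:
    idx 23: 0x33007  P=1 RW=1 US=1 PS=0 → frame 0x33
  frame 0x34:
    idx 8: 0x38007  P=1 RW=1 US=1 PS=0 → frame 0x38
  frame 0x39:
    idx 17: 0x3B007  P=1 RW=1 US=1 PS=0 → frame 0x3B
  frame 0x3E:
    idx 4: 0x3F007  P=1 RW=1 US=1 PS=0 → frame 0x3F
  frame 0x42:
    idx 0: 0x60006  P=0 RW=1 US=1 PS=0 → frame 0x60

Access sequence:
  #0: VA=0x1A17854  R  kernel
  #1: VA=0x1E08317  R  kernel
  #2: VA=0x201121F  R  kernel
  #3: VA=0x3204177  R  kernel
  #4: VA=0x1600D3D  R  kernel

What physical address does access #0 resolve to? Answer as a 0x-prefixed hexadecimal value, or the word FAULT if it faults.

Trace:
#0 VA=0x1A17854 (r,kernel):
  L0 @0x2B[13] → 0x2F007  P=1,RW=1,US=1,PS=0
  L1 @0x2F[23] → 0x33007  P=1,RW=1,US=1,PS=0
  ✓ 0x33854  — 2 lookups
#1 VA=0x1E08317 (r,kernel):
  L0 @0x2B[15] → 0x34007  P=1,RW=1,US=1,PS=0
  L1 @0x34[8] → 0x38007  P=1,RW=1,US=1,PS=0
  ✓ 0x38317  — 2 lookups
#2 VA=0x201121F (r,kernel):
  L0 @0x2B[16] → 0x39007  P=1,RW=1,US=1,PS=0
  L1 @0x39[17] → 0x3B007  P=1,RW=1,US=1,PS=0
  ✓ 0x3B21F  — 2 lookups
#3 VA=0x3204177 (r,kernel):
  L0 @0x2B[25] → 0x3E007  P=1,RW=1,US=1,PS=0
  L1 @0x3E[4] → 0x3F007  P=1,RW=1,US=1,PS=0
  ✓ 0x3F177  — 2 lookups
#4 VA=0x1600D3D (r,kernel):
  L0 @0x2B[11] → 0x42007  P=1,RW=1,US=1,PS=0
  L1 @0x42[0] → 0x60006  P=0,RW=1,US=1,PS=0
  → PAGE_NOT_PRESENT  (2 entries read)

Access #0 PA: 0x33854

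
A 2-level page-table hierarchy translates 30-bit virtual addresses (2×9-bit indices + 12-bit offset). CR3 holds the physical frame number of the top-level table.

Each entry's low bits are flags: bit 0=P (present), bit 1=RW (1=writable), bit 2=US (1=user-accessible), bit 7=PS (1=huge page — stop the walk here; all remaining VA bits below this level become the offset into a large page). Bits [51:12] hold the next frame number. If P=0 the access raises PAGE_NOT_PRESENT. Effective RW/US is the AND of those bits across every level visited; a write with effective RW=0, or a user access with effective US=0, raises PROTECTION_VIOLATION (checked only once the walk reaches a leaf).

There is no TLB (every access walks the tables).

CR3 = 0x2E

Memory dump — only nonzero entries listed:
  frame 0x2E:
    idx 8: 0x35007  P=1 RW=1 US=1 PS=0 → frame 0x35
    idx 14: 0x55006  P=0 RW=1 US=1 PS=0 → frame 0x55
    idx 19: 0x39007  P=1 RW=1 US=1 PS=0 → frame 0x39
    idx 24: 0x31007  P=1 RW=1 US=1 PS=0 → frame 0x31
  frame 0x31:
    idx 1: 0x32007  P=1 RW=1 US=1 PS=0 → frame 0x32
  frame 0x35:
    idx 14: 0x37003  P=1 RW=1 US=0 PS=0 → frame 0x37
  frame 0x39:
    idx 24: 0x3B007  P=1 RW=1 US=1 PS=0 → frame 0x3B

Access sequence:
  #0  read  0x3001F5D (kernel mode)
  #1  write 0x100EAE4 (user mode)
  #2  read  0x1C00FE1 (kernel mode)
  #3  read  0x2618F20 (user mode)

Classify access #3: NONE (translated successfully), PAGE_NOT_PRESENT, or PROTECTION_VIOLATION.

Per-access translation:
#0 VA=0x3001F5D (r,kernel):
  L0 @0x2E[24] → 0x31007  P=1,RW=1,US=1,PS=0
  L1 @0x31[1] → 0x32007  P=1,RW=1,US=1,PS=0
  ⇒ phys 0x32F5D  [2 reads]
#1 VA=0x100EAE4 (w,user):
  L0 @0x2E[8] → 0x35007  P=1,RW=1,US=1,PS=0
  L1 @0x35[14] → 0x37003  P=1,RW=1,US=0,PS=0
  → PROTECTION_VIOLATION  (2 entries read)
#2 VA=0x1C00FE1 (r,kernel):
  L0 @0x2E[14] → 0x55006  P=0,RW=1,US=1,PS=0
  → PAGE_NOT_PRESENT  (1 entries read)
#3 VA=0x2618F20 (r,user):
  L0 @0x2E[19] → 0x39007  P=1,RW=1,US=1,PS=0
  L1 @0x39[24] → 0x3B007  P=1,RW=1,US=1,PS=0
  ⇒ phys 0x3BF20  [2 reads]

Access #3 fault: NONE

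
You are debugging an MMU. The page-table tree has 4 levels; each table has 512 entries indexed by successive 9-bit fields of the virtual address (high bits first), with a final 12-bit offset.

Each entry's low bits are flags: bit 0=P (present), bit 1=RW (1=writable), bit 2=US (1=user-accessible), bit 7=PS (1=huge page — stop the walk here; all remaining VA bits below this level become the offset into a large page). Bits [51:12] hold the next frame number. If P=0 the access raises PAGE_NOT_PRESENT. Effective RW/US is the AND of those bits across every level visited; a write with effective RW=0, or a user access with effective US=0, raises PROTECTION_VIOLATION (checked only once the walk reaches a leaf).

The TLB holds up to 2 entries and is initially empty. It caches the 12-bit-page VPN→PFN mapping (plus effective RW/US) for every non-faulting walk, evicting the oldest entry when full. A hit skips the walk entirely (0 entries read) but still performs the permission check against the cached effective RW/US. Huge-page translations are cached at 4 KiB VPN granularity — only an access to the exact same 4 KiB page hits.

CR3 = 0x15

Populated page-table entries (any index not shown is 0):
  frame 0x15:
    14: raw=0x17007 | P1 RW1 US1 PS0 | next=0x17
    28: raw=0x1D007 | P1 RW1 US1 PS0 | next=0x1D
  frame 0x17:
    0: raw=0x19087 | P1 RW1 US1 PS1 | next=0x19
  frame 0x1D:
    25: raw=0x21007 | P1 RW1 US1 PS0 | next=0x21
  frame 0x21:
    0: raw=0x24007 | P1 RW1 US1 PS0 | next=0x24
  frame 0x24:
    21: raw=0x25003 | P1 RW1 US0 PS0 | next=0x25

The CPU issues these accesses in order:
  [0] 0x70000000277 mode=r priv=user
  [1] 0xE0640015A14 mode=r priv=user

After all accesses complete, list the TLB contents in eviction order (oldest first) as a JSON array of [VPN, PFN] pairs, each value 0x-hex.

Walk each access:
#0 VA=0x70000000277 (r,user):
  [0] read 0x15 idx=14: raw=0x17007 flags P=1 W=1 U=1 S=0
  [1] read 0x17 idx=0: raw=0x19087 flags P=1 W=1 U=1 S=1
  → PA=0x19277 (huge @L1)  (2 entries read)
#1 VA=0xE0640015A14 (r,user):
  [0] read 0x15 idx=28: raw=0x1D007 flags P=1 W=1 U=1 S=0
  [1] read 0x1D idx=25: raw=0x21007 flags P=1 W=1 U=1 S=0
  [2] read 0x21 idx=0: raw=0x24007 flags P=1 W=1 U=1 S=0
  [3] read 0x24 idx=21: raw=0x25003 flags P=1 W=1 U=0 S=0
  → PROTECTION_VIOLATION  (4 entries read)

TLB: [["0x70000000", "0x19"]]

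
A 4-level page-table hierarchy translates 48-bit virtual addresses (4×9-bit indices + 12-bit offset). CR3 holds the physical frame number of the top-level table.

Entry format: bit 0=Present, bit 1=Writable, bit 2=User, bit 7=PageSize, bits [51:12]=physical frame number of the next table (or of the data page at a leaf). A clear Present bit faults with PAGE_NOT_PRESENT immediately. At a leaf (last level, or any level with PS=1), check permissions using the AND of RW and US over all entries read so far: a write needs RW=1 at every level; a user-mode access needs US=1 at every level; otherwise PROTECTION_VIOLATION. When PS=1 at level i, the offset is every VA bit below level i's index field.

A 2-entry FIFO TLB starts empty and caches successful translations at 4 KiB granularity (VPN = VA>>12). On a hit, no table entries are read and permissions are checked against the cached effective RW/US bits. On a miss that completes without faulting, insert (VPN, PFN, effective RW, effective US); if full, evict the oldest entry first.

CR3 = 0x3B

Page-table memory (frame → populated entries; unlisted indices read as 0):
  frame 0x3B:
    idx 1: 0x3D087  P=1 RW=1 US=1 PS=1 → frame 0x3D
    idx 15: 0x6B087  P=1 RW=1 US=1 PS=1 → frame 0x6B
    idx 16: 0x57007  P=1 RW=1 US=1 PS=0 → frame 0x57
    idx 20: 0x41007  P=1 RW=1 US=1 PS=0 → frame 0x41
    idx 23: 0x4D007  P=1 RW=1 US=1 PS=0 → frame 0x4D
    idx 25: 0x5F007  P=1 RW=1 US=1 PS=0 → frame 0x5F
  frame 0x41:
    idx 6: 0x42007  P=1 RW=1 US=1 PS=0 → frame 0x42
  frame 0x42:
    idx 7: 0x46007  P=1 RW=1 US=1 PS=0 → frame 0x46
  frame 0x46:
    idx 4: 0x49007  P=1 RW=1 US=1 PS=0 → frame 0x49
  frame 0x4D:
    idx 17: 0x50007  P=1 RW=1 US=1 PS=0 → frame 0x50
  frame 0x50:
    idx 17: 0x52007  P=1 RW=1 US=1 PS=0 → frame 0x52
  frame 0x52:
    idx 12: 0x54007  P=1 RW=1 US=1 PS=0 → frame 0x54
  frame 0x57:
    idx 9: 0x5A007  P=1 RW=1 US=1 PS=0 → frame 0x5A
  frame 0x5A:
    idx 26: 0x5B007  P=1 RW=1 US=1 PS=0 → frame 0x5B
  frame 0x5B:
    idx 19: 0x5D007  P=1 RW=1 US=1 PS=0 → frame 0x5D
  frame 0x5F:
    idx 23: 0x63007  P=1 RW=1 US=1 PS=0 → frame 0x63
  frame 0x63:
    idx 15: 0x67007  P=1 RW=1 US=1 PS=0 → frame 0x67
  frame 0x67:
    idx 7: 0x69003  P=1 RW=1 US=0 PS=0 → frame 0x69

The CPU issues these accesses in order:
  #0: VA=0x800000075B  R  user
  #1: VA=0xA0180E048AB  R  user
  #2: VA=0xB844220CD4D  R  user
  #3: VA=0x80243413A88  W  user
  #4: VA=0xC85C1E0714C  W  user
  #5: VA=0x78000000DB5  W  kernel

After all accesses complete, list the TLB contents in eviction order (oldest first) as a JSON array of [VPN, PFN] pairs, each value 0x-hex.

Walk each access:
#0 VA=0x800000075B (r,user):
  [0] read 0x3B idx=1: raw=0x3D087 flags P=1 W=1 U=1 S=1
  → PA=0x3D75B (huge @L0)  (1 entries read)
#1 VA=0xA0180E048AB (r,user):
  [0] read 0x3B idx=20: raw=0x41007 flags P=1 W=1 U=1 S=0
  [1] read 0x41 idx=6: raw=0x42007 flags P=1 W=1 U=1 S=0
  [2] read 0x42 idx=7: raw=0x46007 flags P=1 W=1 U=1 S=0
  [3] read 0x46 idx=4: raw=0x49007 flags P=1 W=1 U=1 S=0
  → PA=0x498AB  (4 entries read)
#2 VA=0xB844220CD4D (r,user):
  [0] read 0x3B idx=23: raw=0x4D007 flags P=1 W=1 U=1 S=0
  [1] read 0x4D idx=17: raw=0x50007 flags P=1 W=1 U=1 S=0
  [2] read 0x50 idx=17: raw=0x52007 flags P=1 W=1 U=1 S=0
  [3] read 0x52 idx=12: raw=0x54007 flags P=1 W=1 U=1 S=0
  → PA=0x54D4D  (4 entries read)
#3 VA=0x80243413A88 (w,user):
  [0] read 0x3B idx=16: raw=0x57007 flags P=1 W=1 U=1 S=0
  [1] read 0x57 idx=9: raw=0x5A007 flags P=1 W=1 U=1 S=0
  [2] read 0x5A idx=26: raw=0x5B007 flags P=1 W=1 U=1 S=0
  [3] read 0x5B idx=19: raw=0x5D007 flags P=1 W=1 U=1 S=0
  → PA=0x5DA88  (4 entries read)
#4 VA=0xC85C1E0714C (w,user):
  [0] read 0x3B idx=25: raw=0x5F007 flags P=1 W=1 U=1 S=0
  [1] read 0x5F idx=23: raw=0x63007 flags P=1 W=1 U=1 S=0
  [2] read 0x63 idx=15: raw=0x67007 flags P=1 W=1 U=1 S=0
  [3] read 0x67 idx=7: raw=0x69003 flags P=1 W=1 U=0 S=0
  ⇒ fault: PROTECTION_VIOLATION  — 4 lookups
#5 VA=0x78000000DB5 (w,kernel):
  [0] read 0x3B idx=15: raw=0x6B087 flags P=1 W=1 U=1 S=1
  → PA=0x6BDB5 (huge @L0)  (1 entries read)

TLB: [["0x80243413", "0x5D"], ["0x78000000", "0x6B"]]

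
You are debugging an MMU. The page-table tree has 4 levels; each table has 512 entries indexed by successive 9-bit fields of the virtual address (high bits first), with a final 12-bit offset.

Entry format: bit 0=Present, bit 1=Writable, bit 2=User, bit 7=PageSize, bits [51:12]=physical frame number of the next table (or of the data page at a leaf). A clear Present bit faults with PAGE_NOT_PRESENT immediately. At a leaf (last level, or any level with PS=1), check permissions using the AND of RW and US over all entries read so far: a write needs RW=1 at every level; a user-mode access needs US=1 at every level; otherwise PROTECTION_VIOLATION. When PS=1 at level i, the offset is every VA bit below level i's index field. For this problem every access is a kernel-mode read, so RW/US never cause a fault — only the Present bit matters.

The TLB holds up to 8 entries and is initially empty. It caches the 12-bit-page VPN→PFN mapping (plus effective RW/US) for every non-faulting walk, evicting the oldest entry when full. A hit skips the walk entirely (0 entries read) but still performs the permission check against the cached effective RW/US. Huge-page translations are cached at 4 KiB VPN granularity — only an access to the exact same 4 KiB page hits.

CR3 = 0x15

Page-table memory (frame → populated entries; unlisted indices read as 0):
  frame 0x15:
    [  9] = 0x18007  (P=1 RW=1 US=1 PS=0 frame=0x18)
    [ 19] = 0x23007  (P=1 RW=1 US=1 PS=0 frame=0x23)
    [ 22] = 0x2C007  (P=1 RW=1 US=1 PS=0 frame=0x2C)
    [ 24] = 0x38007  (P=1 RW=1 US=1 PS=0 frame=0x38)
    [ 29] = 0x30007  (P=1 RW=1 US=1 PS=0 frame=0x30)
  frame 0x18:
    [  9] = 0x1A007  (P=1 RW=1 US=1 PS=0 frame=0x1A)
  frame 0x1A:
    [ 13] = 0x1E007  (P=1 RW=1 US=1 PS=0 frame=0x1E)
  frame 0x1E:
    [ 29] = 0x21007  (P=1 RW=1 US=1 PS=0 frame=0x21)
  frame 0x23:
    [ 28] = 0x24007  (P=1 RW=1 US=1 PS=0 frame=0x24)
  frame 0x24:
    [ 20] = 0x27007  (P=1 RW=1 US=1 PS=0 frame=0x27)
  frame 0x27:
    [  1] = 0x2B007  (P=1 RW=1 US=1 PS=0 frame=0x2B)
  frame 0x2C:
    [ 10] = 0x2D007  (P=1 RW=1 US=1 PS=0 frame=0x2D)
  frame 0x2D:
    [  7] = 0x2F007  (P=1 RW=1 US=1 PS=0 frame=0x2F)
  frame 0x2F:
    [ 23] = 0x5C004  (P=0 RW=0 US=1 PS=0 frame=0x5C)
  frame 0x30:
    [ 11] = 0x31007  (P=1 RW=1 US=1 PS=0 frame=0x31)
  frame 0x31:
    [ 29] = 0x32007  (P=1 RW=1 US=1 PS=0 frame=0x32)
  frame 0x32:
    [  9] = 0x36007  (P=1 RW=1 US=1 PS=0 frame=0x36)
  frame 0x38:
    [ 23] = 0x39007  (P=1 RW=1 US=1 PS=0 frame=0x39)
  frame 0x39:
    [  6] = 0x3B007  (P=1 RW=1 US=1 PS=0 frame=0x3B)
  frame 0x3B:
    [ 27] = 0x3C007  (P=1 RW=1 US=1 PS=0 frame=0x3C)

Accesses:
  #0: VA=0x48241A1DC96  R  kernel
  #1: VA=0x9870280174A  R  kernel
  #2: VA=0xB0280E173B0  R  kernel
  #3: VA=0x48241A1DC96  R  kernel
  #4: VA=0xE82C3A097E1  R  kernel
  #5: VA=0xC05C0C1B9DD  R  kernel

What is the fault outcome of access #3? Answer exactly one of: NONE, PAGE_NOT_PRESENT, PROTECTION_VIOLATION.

Walk each access:
#0 VA=0x48241A1DC96 (r,kernel):
  lvl0: tbl 0x15, slot 9 ⇒ 0x18007 (P1/RW1/US1/PS0)
  lvl1: tbl 0x18, slot 9 ⇒ 0x1A007 (P1/RW1/US1/PS0)
  lvl2: tbl 0x1A, slot 13 ⇒ 0x1E007 (P1/RW1/US1/PS0)
  lvl3: tbl 0x1E, slot 29 ⇒ 0x21007 (P1/RW1/US1/PS0)
  ⇒ phys 0x21C96  [4 reads]
#1 VA=0x9870280174A (r,kernel):
  lvl0: tbl 0x15, slot 19 ⇒ 0x23007 (P1/RW1/US1/PS0)
  lvl1: tbl 0x23, slot 28 ⇒ 0x24007 (P1/RW1/US1/PS0)
  lvl2: tbl 0x24, slot 20 ⇒ 0x27007 (P1/RW1/US1/PS0)
  lvl3: tbl 0x27, slot 1 ⇒ 0x2B007 (P1/RW1/US1/PS0)
  ⇒ phys 0x2B74A  [4 reads]
#2 VA=0xB0280E173B0 (r,kernel):
  lvl0: tbl 0x15, slot 22 ⇒ 0x2C007 (P1/RW1/US1/PS0)
  lvl1: tbl 0x2C, slot 10 ⇒ 0x2D007 (P1/RW1/US1/PS0)
  lvl2: tbl 0x2D, slot 7 ⇒ 0x2F007 (P1/RW1/US1/PS0)
  lvl3: tbl 0x2F, slot 23 ⇒ 0x5C004 (P0/RW0/US1/PS0)
  ✗ PAGE_NOT_PRESENT  [4 reads]
#3 VA=0x48241A1DC96 (r,kernel):
  TLB hit vpn=0x48241A1D → PA=0x21C96
#4 VA=0xE82C3A097E1 (r,kernel):
  lvl0: tbl 0x15, slot 29 ⇒ 0x30007 (P1/RW1/US1/PS0)
  lvl1: tbl 0x30, slot 11 ⇒ 0x31007 (P1/RW1/US1/PS0)
  lvl2: tbl 0x31, slot 29 ⇒ 0x32007 (P1/RW1/US1/PS0)
  lvl3: tbl 0x32, slot 9 ⇒ 0x36007 (P1/RW1/US1/PS0)
  ⇒ phys 0x367E1  [4 reads]
#5 VA=0xC05C0C1B9DD (r,kernel):
  lvl0: tbl 0x15, slot 24 ⇒ 0x38007 (P1/RW1/US1/PS0)
  lvl1: tbl 0x38, slot 23 ⇒ 0x39007 (P1/RW1/US1/PS0)
  lvl2: tbl 0x39, slot 6 ⇒ 0x3B007 (P1/RW1/US1/PS0)
  lvl3: tbl 0x3B, slot 27 ⇒ 0x3C007 (P1/RW1/US1/PS0)
  ⇒ phys 0x3C9DD  [4 reads]

Access #3 fault: NONE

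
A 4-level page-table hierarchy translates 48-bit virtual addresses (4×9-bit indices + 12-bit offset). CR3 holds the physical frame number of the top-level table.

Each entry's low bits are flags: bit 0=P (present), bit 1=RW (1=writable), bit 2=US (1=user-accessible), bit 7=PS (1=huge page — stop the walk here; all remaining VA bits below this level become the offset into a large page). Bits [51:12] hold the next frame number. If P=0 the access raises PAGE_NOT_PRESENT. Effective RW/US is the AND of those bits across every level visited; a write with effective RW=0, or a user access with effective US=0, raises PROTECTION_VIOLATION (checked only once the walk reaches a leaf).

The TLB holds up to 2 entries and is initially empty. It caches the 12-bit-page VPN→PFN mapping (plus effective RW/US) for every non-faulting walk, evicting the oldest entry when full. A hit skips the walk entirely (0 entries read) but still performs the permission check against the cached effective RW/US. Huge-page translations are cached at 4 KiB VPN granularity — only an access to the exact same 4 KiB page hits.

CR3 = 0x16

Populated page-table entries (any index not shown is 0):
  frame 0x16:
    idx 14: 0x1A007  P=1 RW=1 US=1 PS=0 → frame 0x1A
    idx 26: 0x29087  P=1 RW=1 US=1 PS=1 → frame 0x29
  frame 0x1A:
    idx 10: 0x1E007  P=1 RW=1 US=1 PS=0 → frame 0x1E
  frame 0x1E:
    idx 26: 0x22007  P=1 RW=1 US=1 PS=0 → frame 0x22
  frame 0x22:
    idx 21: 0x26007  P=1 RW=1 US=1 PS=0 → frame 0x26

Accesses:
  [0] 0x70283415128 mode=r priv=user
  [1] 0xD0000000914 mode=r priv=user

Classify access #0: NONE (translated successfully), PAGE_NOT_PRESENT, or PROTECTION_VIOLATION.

Walk each access:
#0 VA=0x70283415128 (r,user):
  L0 @0x16[14] → 0x1A007  P=1,RW=1,US=1,PS=0
  L1 @0x1A[10] → 0x1E007  P=1,RW=1,US=1,PS=0
  L2 @0x1E[26] → 0x22007  P=1,RW=1,US=1,PS=0
  L3 @0x22[21] → 0x26007  P=1,RW=1,US=1,PS=0
  ✓ 0x26128  — 4 lookups
#1 VA=0xD0000000914 (r,user):
  L0 @0x16[26] → 0x29087  P=1,RW=1,US=1,PS=1
  ✓ 0x29914 (huge @L0)  — 1 lookups

Access #0 fault: NONE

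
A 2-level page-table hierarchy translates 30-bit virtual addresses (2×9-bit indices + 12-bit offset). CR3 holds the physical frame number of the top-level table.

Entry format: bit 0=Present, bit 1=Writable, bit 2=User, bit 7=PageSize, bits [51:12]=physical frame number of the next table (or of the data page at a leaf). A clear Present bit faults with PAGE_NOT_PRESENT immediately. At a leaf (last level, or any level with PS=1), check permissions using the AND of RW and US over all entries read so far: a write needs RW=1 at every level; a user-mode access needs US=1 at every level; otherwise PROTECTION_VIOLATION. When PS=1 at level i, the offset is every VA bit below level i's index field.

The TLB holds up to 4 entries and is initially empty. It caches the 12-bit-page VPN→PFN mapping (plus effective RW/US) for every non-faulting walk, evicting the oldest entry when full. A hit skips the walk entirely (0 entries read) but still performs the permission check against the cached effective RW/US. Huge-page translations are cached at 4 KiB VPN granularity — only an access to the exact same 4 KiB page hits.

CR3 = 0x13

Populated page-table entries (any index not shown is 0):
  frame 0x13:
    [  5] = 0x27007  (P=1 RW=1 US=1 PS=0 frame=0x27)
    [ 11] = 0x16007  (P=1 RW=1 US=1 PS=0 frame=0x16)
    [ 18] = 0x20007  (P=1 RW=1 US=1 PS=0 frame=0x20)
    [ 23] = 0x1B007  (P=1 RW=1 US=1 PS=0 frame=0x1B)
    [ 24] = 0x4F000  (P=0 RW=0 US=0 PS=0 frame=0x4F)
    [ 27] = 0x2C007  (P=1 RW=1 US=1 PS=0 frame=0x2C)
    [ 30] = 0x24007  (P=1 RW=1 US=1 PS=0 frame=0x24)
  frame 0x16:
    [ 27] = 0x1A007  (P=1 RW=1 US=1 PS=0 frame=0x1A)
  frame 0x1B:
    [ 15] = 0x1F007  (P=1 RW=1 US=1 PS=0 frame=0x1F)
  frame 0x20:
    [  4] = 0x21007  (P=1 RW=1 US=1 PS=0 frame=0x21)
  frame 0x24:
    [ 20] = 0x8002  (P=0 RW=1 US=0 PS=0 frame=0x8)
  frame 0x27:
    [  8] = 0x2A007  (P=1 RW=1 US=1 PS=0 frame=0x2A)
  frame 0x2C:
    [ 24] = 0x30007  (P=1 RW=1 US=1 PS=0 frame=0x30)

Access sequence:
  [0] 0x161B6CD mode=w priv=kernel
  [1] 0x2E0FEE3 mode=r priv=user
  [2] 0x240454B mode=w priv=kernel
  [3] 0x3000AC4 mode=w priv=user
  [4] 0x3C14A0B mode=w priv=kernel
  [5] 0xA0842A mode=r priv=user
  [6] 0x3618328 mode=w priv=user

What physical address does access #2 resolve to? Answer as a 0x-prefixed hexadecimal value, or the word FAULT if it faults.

Per-access translation:
#0 VA=0x161B6CD (w,kernel):
  L0 @0x13[11] → 0x16007  P=1,RW=1,US=1,PS=0
  L1 @0x16[27] → 0x1A007  P=1,RW=1,US=1,PS=0
  ✓ 0x1A6CD  — 2 lookups
#1 VA=0x2E0FEE3 (r,user):
  L0 @0x13[23] → 0x1B007  P=1,RW=1,US=1,PS=0
  L1 @0x1B[15] → 0x1F007  P=1,RW=1,US=1,PS=0
  ✓ 0x1FEE3  — 2 lookups
#2 VA=0x240454B (w,kernel):
  L0 @0x13[18] → 0x20007  P=1,RW=1,US=1,PS=0
  L1 @0x20[4] → 0x21007  P=1,RW=1,US=1,PS=0
  ✓ 0x2154B  — 2 lookups
#3 VA=0x3000AC4 (w,user):
  L0 @0x13[24] → 0x4F000  P=0,RW=0,US=0,PS=0
  ✗ PAGE_NOT_PRESENT  [1 reads]
#4 VA=0x3C14A0B (w,kernel):
  L0 @0x13[30] → 0x24007  P=1,RW=1,US=1,PS=0
  L1 @0x24[20] → 0x8002  P=0,RW=1,US=0,PS=0
  ✗ PAGE_NOT_PRESENT  [2 reads]
#5 VA=0xA0842A (r,user):
  L0 @0x13[5] → 0x27007  P=1,RW=1,US=1,PS=0
  L1 @0x27[8] → 0x2A007  P=1,RW=1,US=1,PS=0
  ✓ 0x2A42A  — 2 lookups
#6 VA=0x3618328 (w,user):
  L0 @0x13[27] → 0x2C007  P=1,RW=1,US=1,PS=0
  L1 @0x2C[24] → 0x30007  P=1,RW=1,US=1,PS=0
  ✓ 0x30328  — 2 lookups

Access #2 PA: 0x2154B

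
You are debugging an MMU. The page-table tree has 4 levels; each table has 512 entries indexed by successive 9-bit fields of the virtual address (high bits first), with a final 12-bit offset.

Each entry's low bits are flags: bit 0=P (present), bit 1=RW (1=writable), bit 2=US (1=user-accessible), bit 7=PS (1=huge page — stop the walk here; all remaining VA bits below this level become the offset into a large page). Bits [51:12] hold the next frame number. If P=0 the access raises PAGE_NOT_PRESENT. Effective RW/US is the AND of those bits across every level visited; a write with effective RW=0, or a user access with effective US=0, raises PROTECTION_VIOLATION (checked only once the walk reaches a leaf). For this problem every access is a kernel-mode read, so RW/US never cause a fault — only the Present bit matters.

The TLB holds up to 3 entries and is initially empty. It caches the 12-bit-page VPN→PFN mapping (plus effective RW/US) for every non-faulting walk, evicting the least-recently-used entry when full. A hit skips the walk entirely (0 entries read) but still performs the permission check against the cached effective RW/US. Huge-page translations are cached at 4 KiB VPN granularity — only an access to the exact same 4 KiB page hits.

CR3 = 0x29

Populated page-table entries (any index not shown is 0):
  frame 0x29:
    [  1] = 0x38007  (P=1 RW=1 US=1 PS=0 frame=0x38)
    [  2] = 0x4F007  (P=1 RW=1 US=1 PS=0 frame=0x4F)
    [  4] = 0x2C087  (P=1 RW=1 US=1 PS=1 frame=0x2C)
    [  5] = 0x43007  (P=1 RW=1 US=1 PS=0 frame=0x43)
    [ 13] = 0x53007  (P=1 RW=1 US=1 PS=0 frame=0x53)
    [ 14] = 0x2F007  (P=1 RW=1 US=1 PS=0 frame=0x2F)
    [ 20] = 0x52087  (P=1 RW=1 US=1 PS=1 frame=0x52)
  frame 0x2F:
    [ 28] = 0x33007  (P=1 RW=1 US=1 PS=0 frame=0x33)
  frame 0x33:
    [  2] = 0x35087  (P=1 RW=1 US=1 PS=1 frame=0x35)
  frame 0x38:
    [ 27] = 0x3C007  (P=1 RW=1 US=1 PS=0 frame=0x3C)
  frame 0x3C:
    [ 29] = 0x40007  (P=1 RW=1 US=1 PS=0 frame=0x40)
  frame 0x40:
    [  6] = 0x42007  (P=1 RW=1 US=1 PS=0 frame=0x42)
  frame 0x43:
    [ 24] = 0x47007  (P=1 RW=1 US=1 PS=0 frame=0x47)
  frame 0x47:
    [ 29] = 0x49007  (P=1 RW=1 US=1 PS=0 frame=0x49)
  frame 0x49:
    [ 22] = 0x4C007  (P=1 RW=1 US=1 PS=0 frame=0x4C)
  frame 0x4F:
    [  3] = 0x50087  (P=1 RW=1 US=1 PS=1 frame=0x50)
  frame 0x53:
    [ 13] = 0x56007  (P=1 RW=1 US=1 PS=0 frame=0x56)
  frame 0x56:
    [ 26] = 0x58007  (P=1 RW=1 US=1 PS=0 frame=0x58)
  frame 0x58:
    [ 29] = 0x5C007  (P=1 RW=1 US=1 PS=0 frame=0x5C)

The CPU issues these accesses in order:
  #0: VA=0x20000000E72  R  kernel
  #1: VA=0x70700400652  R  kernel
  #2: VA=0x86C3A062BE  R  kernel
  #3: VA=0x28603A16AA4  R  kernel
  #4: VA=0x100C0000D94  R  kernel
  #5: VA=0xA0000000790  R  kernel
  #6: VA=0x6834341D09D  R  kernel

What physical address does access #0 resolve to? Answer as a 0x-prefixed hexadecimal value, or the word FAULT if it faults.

Trace:
#0 VA=0x20000000E72 (r,kernel):
  [0] read 0x29 idx=4: raw=0x2C087 flags P=1 W=1 U=1 S=1
  ⇒ phys 0x2CE72 (huge @L0)  [1 reads]
#1 VA=0x70700400652 (r,kernel):
  [0] read 0x29 idx=14: raw=0x2F007 flags P=1 W=1 U=1 S=0
  [1] read 0x2F idx=28: raw=0x33007 flags P=1 W=1 U=1 S=0
  [2] read 0x33 idx=2: raw=0x35087 flags P=1 W=1 U=1 S=1
  ⇒ phys 0x35652 (huge @L2)  [3 reads]
#2 VA=0x86C3A062BE (r,kernel):
  [0] read 0x29 idx=1: raw=0x38007 flags P=1 W=1 U=1 S=0
  [1] read 0x38 idx=27: raw=0x3C007 flags P=1 W=1 U=1 S=0
  [2] read 0x3C idx=29: raw=0x40007 flags P=1 W=1 U=1 S=0
  [3] read 0x40 idx=6: raw=0x42007 flags P=1 W=1 U=1 S=0
  ⇒ phys 0x422BE  [4 reads]
#3 VA=0x28603A16AA4 (r,kernel):
  [0] read 0x29 idx=5: raw=0x43007 flags P=1 W=1 U=1 S=0
  [1] read 0x43 idx=24: raw=0x47007 flags P=1 W=1 U=1 S=0
  [2] read 0x47 idx=29: raw=0x49007 flags P=1 W=1 U=1 S=0
  [3] read 0x49 idx=22: raw=0x4C007 flags P=1 W=1 U=1 S=0
  ⇒ phys 0x4CAA4  [4 reads]
#4 VA=0x100C0000D94 (r,kernel):
  [0] read 0x29 idx=2: raw=0x4F007 flags P=1 W=1 U=1 S=0
  [1] read 0x4F idx=3: raw=0x50087 flags P=1 W=1 U=1 S=1
  ⇒ phys 0x50D94 (huge @L1)  [2 reads]
#5 VA=0xA0000000790 (r,kernel):
  [0] read 0x29 idx=20: raw=0x52087 flags P=1 W=1 U=1 S=1
  ⇒ phys 0x52790 (huge @L0)  [1 reads]
#6 VA=0x6834341D09D (r,kernel):
  [0] read 0x29 idx=13: raw=0x53007 flags P=1 W=1 U=1 S=0
  [1] read 0x53 idx=13: raw=0x56007 flags P=1 W=1 U=1 S=0
  [2] read 0x56 idx=26: raw=0x58007 flags P=1 W=1 U=1 S=0
  [3] read 0x58 idx=29: raw=0x5C007 flags P=1 W=1 U=1 S=0
  ⇒ phys 0x5C09D  [4 reads]

Access #0 PA: 0x2CE72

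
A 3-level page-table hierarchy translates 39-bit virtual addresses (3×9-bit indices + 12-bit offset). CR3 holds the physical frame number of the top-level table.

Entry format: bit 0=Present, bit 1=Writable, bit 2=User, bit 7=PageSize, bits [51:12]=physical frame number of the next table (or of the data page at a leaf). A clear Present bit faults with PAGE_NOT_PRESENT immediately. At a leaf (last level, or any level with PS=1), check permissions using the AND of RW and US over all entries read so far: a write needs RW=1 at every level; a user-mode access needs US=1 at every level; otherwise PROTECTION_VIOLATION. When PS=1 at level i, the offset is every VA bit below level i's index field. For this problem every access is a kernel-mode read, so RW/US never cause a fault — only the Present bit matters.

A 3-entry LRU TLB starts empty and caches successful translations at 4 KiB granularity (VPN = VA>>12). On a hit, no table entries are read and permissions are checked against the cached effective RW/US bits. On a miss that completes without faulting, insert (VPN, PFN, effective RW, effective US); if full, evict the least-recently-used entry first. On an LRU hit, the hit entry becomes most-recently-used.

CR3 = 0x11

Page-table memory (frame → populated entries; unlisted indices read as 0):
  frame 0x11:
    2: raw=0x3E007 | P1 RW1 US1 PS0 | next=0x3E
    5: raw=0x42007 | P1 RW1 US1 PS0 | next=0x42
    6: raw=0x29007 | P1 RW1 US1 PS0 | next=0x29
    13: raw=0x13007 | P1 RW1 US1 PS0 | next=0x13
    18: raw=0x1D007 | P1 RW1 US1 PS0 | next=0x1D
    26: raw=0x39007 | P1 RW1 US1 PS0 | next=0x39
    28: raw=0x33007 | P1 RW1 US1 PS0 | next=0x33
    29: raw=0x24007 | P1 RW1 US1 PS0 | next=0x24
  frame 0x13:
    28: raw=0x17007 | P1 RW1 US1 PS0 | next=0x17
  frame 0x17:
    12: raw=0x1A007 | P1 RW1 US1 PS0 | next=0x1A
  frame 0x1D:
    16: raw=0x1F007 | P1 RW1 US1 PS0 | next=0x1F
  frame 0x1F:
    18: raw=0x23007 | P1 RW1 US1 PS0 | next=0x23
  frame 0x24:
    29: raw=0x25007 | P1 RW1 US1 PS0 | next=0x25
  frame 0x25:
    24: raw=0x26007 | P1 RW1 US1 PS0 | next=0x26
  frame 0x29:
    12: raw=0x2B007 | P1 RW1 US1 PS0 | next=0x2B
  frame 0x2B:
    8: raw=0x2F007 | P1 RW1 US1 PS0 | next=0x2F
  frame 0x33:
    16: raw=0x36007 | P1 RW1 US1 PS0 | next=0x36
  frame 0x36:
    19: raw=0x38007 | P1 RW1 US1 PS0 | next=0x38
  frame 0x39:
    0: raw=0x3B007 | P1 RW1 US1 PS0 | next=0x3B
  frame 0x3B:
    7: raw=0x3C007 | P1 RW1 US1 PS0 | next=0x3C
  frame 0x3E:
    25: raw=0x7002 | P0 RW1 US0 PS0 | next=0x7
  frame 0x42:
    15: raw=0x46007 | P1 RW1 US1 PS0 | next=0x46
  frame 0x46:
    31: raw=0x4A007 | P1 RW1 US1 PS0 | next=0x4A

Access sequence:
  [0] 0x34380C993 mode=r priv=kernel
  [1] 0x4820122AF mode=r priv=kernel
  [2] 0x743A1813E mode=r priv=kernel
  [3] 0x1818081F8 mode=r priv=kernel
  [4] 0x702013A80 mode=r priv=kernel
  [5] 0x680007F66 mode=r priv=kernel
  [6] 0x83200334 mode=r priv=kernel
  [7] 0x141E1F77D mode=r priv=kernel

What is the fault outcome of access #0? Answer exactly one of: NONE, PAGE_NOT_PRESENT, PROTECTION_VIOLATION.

Trace:
#0 VA=0x34380C993 (r,kernel):
  L0: frame=0x11 idx=13 entry=0x13007 [P=1 RW=1 US=1 PS=0]
  L1: frame=0x13 idx=28 entry=0x17007 [P=1 RW=1 US=1 PS=0]
  L2: frame=0x17 idx=12 entry=0x1A007 [P=1 RW=1 US=1 PS=0]
  ⇒ phys 0x1A993  [3 reads]
#1 VA=0x4820122AF (r,kernel):
  L0: frame=0x11 idx=18 entry=0x1D007 [P=1 RW=1 US=1 PS=0]
  L1: frame=0x1D idx=16 entry=0x1F007 [P=1 RW=1 US=1 PS=0]
  L2: frame=0x1F idx=18 entry=0x23007 [P=1 RW=1 US=1 PS=0]
  ⇒ phys 0x232AF  [3 reads]
#2 VA=0x743A1813E (r,kernel):
  L0: frame=0x11 idx=29 entry=0x24007 [P=1 RW=1 US=1 PS=0]
  L1: frame=0x24 idx=29 entry=0x25007 [P=1 RW=1 US=1 PS=0]
  L2: frame=0x25 idx=24 entry=0x26007 [P=1 RW=1 US=1 PS=0]
  ⇒ phys 0x2613E  [3 reads]
#3 VA=0x1818081F8 (r,kernel):
  L0: frame=0x11 idx=6 entry=0x29007 [P=1 RW=1 US=1 PS=0]
  L1: frame=0x29 idx=12 entry=0x2B007 [P=1 RW=1 US=1 PS=0]
  L2: frame=0x2B idx=8 entry=0x2F007 [P=1 RW=1 US=1 PS=0]
  ⇒ phys 0x2F1F8  [3 reads]
#4 VA=0x702013A80 (r,kernel):
  L0: frame=0x11 idx=28 entry=0x33007 [P=1 RW=1 US=1 PS=0]
  L1: frame=0x33 idx=16 entry=0x36007 [P=1 RW=1 US=1 PS=0]
  L2: frame=0x36 idx=19 entry=0x38007 [P=1 RW=1 US=1 PS=0]
  ⇒ phys 0x38A80  [3 reads]
#5 VA=0x680007F66 (r,kernel):
  L0: frame=0x11 idx=26 entry=0x39007 [P=1 RW=1 US=1 PS=0]
  L1: frame=0x39 idx=0 entry=0x3B007 [P=1 RW=1 US=1 PS=0]
  L2: frame=0x3B idx=7 entry=0x3C007 [P=1 RW=1 US=1 PS=0]
  ⇒ phys 0x3CF66  [3 reads]
#6 VA=0x83200334 (r,kernel):
  L0: frame=0x11 idx=2 entry=0x3E007 [P=1 RW=1 US=1 PS=0]
  L1: frame=0x3E idx=25 entry=0x7002 [P=0 RW=1 US=0 PS=0]
  ✗ PAGE_NOT_PRESENT  [2 reads]
#7 VA=0x141E1F77D (r,kernel):
  L0: frame=0x11 idx=5 entry=0x42007 [P=1 RW=1 US=1 PS=0]
  L1: frame=0x42 idx=15 entry=0x46007 [P=1 RW=1 US=1 PS=0]
  L2: frame=0x46 idx=31 entry=0x4A007 [P=1 RW=1 US=1 PS=0]
  ⇒ phys 0x4A77D  [3 reads]

Access #0 fault: NONE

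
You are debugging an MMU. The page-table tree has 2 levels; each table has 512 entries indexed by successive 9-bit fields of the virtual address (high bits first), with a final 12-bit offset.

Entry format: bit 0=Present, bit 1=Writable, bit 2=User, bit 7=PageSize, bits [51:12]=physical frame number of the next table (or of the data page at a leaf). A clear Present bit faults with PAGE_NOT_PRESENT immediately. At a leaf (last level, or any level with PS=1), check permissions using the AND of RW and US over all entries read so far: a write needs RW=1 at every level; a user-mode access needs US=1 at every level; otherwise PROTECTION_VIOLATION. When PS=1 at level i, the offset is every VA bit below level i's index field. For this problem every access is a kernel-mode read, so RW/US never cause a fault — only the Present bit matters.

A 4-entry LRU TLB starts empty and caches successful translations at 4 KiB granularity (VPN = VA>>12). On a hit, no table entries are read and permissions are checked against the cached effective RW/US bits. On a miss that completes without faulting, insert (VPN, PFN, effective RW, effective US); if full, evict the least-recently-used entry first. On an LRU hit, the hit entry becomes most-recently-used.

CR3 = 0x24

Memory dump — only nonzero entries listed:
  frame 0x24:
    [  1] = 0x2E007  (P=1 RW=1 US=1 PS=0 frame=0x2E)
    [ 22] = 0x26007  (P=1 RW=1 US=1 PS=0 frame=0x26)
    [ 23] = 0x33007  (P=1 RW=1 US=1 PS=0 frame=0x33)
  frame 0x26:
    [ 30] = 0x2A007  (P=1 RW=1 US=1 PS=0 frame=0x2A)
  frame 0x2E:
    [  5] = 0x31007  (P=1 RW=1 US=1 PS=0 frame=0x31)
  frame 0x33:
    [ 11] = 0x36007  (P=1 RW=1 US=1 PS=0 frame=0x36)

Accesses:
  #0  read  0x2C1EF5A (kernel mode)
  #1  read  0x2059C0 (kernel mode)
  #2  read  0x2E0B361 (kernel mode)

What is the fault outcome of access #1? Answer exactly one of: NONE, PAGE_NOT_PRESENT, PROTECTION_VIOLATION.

Per-access translation:
#0 VA=0x2C1EF5A (r,kernel):
  L0: frame=0x24 idx=22 entry=0x26007 [P=1 RW=1 US=1 PS=0]
  L1: frame=0x26 idx=30 entry=0x2A007 [P=1 RW=1 US=1 PS=0]
  ⇒ phys 0x2AF5A  [2 reads]
#1 VA=0x2059C0 (r,kernel):
  L0: frame=0x24 idx=1 entry=0x2E007 [P=1 RW=1 US=1 PS=0]
  L1: frame=0x2E idx=5 entry=0x31007 [P=1 RW=1 US=1 PS=0]
  ⇒ phys 0x319C0  [2 reads]
#2 VA=0x2E0B361 (r,kernel):
  L0: frame=0x24 idx=23 entry=0x33007 [P=1 RW=1 US=1 PS=0]
  L1: frame=0x33 idx=11 entry=0x36007 [P=1 RW=1 US=1 PS=0]
  ⇒ phys 0x36361  [2 reads]

Access #1 fault: NONE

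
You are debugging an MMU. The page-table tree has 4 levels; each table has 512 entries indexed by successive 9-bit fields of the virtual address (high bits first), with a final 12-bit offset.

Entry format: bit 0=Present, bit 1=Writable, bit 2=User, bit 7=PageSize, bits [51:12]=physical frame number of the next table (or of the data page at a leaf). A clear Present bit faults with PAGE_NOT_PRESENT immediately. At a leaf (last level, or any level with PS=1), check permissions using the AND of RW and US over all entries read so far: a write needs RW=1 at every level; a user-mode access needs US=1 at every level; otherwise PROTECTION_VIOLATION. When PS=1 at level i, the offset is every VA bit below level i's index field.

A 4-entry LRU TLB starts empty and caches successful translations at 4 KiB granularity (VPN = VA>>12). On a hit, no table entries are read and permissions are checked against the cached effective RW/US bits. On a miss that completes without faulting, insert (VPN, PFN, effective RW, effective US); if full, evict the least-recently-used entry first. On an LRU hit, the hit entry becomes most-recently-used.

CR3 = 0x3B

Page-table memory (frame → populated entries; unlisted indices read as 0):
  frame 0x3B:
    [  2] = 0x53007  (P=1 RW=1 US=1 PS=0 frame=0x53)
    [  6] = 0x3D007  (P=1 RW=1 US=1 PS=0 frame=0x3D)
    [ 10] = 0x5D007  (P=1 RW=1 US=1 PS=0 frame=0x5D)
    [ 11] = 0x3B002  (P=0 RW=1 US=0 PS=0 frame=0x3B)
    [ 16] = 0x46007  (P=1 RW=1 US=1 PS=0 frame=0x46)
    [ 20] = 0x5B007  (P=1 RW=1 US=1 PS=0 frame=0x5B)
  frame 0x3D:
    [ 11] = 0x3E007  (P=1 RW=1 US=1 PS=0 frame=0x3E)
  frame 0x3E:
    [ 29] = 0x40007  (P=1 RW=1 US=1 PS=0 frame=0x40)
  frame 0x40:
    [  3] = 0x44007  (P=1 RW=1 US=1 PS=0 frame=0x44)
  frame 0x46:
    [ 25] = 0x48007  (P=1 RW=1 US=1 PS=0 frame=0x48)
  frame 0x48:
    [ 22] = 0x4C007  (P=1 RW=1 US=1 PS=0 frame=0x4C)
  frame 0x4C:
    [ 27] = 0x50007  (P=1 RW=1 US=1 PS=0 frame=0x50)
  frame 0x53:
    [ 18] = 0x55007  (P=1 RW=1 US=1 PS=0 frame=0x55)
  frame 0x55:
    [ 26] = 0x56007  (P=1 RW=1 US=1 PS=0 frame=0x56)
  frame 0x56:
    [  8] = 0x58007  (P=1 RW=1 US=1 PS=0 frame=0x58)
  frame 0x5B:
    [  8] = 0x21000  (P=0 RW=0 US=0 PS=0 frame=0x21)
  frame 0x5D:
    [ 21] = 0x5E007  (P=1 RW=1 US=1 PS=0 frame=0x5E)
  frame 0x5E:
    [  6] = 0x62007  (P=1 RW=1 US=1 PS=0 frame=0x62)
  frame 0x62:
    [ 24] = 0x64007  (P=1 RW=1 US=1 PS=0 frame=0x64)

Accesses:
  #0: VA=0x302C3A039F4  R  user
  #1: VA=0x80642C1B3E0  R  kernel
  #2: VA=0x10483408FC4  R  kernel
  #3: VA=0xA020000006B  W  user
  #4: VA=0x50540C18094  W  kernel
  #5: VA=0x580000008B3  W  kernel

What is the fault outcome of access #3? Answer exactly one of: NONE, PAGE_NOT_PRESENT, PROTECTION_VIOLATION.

Trace:
#0 VA=0x302C3A039F4 (r,user):
  L0 @0x3B[6] → 0x3D007  P=1,RW=1,US=1,PS=0
  L1 @0x3D[11] → 0x3E007  P=1,RW=1,US=1,PS=0
  L2 @0x3E[29] → 0x40007  P=1,RW=1,US=1,PS=0
  L3 @0x40[3] → 0x44007  P=1,RW=1,US=1,PS=0
  ⇒ phys 0x449F4  [4 reads]
#1 VA=0x80642C1B3E0 (r,kernel):
  L0 @0x3B[16] → 0x46007  P=1,RW=1,US=1,PS=0
  L1 @0x46[25] → 0x48007  P=1,RW=1,US=1,PS=0
  L2 @0x48[22] → 0x4C007  P=1,RW=1,US=1,PS=0
  L3 @0x4C[27] → 0x50007  P=1,RW=1,US=1,PS=0
  ⇒ phys 0x503E0  [4 reads]
#2 VA=0x10483408FC4 (r,kernel):
  L0 @0x3B[2] → 0x53007  P=1,RW=1,US=1,PS=0
  L1 @0x53[18] → 0x55007  P=1,RW=1,US=1,PS=0
  L2 @0x55[26] → 0x56007  P=1,RW=1,US=1,PS=0
  L3 @0x56[8] → 0x58007  P=1,RW=1,US=1,PS=0
  ⇒ phys 0x58FC4  [4 reads]
#3 VA=0xA020000006B (w,user):
  L0 @0x3B[20] → 0x5B007  P=1,RW=1,US=1,PS=0
  L1 @0x5B[8] → 0x21000  P=0,RW=0,US=0,PS=0
  → PAGE_NOT_PRESENT  (2 entries read)
#4 VA=0x50540C18094 (w,kernel):
  L0 @0x3B[10] → 0x5D007  P=1,RW=1,US=1,PS=0
  L1 @0x5D[21] → 0x5E007  P=1,RW=1,US=1,PS=0
  L2 @0x5E[6] → 0x62007  P=1,RW=1,US=1,PS=0
  L3 @0x62[24] → 0x64007  P=1,RW=1,US=1,PS=0
  ⇒ phys 0x64094  [4 reads]
#5 VA=0x580000008B3 (w,kernel):
  L0 @0x3B[11] → 0x3B002  P=0,RW=1,US=0,PS=0
  → PAGE_NOT_PRESENT  (1 entries read)

Access #3 fault: PAGE_NOT_PRESENT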